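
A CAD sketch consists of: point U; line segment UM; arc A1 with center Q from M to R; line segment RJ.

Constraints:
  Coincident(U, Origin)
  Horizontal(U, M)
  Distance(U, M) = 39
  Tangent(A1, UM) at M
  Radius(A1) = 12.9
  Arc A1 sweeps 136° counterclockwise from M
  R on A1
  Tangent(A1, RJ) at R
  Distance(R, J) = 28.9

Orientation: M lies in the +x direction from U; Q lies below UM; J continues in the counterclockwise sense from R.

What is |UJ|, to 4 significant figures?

66.10

U is at the origin; U and M share the same y with |UM| = 39.0 and M on the +x side, so M = (39.00, 0.000). The tangent condition forces QM to be normal to UM, so Q = M + (0, -12.9) = (39.00, -12.90). On A1, M sits at bearing 90° from Q; a 136° counterclockwise sweep puts R at bearing 226°, so R = Q + 12.9·(cos 226°, sin 226°) = (30.04, -22.18). Tangency of A1 to RJ means the radius QR is perpendicular to RJ, so RJ runs along (−sin 226°, cos 226°); with |RJ| = 28.9, J = (50.83, -42.26). Then |UJ| = |J − U| = 66.10.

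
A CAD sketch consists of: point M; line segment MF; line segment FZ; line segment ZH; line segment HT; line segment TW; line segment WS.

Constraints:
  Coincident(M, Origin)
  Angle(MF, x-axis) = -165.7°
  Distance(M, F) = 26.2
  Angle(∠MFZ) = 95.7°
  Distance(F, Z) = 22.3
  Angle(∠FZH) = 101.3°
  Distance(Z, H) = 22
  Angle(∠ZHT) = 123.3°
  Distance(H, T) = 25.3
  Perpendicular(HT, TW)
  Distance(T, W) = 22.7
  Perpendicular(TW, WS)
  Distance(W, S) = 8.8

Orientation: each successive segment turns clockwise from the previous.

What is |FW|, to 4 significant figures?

24.31

M is at the origin; MF runs at -165.7° with length 26.2, so F = (-25.39, -6.471). ∠MFZ = 95.7° gives FZ at 110.0° from the x-axis; with |FZ| = 22.3, Z = (-33.02, 14.48). ∠FZH = 101.3° gives ZH at 31.30° from the x-axis; with |ZH| = 22.0, H = (-14.22, 25.91). ∠ZHT = 123.3° gives HT at -25.40° from the x-axis; with |HT| = 25.3, T = (8.637, 15.06). The perpendicularity gives TW at right angles to HT, so TW runs at -115.4°; with |TW| = 22.7, W = (-1.100, -5.445). Then |FW| = |W − F| = 24.31.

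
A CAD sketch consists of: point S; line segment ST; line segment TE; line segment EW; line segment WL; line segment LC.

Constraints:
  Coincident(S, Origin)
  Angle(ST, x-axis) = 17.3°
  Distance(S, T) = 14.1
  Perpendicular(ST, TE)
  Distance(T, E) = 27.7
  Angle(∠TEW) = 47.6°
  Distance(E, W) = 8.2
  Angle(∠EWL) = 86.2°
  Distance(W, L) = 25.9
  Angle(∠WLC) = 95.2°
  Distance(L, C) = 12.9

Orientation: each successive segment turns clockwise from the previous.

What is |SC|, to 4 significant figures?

38.62

S is at the origin; ST runs at 17.3° with length 14.1, so T = (13.46, 4.193). ST ⟂ TE, so TE runs at -72.70°; with |TE| = 27.7, E = (21.70, -22.25). ∠TEW = 47.6° gives EW at 154.9° from the x-axis; with |EW| = 8.2, W = (14.27, -18.78). ∠EWL = 86.2° gives WL at 61.10° from the x-axis; with |WL| = 25.9, L = (26.79, 3.899). ∠WLC = 95.2° gives LC at -23.70° from the x-axis; with |LC| = 12.9, C = (38.60, -1.286). Then |SC| = |C − S| = 38.62.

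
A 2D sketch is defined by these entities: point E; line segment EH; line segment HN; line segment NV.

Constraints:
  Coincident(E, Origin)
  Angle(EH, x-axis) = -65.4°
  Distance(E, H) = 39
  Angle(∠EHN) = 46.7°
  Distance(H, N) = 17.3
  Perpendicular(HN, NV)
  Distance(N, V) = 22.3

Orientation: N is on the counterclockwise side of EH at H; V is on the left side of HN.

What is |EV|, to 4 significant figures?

11.24

E is at the origin; EH runs at -65.4° with length 39.0, so H = 39.0·(cos -65.4°, sin -65.4°) = (16.23, -35.46). ∠EHN = 46.7°, so HN runs at -65.4° + (180° − 46.7°) = 67.90° from the x-axis; with |HN| = 17.3, N = H + 17.3·(cos 67.90°, sin 67.90°) = (22.74, -19.43). The perpendicularity gives NV at right angles to HN; with |NV| = 22.3 on the left of HN, V = N + 22.3·(-0.9265, 0.3762) = (2.082, -11.04). Then |EV| = |V − E| = 11.24.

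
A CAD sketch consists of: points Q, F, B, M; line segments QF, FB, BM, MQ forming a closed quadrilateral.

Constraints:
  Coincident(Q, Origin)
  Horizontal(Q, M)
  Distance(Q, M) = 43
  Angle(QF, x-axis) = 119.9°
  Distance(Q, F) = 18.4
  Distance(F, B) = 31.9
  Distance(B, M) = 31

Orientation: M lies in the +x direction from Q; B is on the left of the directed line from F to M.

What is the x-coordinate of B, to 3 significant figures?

22.0

Q is at the origin; Q and M share the same y with |QM| = 43.0 and M in +x, so M = (43.0, 0). QF runs at 119.9° with |QF| = 18.4, so F = (-9.17, 16.0). B is determined by |FB| = 31.9 and |BM| = 31.0 together: it lies at the intersection of circle(F, 31.9) and circle(M, 31.0). With |FM| = 54.6, the foot of the radical line on FM is 27.8 from F and the perpendicular offset is √(31.9² − 27.8²) = 15.7. Taking the left-of-FM solution: B = (22.0, 22.8).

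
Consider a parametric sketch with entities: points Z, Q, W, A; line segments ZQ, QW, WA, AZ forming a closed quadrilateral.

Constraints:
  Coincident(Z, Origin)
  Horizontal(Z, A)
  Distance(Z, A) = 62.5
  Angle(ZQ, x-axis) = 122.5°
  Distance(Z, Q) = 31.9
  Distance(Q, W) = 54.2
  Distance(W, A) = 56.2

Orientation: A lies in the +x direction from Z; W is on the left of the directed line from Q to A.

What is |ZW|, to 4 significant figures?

57.99

Checks: |QW| = 54.20 ✓; |WA| = 56.20 ✓.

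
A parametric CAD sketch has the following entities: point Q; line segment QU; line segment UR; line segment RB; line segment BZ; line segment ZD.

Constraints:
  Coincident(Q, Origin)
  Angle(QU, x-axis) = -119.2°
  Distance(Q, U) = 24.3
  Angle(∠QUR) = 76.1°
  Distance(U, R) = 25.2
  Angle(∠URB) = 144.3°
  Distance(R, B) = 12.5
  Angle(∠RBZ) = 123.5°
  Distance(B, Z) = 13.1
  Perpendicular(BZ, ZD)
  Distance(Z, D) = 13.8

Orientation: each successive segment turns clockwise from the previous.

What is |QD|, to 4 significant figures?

15.67

∠RBZ = 123.5° gives BZ at 44.70° from the x-axis; with |BZ| = 13.1, Z = (-23.37, 17.48). BZ is perpendicular to ZD, so ZD runs at -45.30°; with |ZD| = 13.8, D = (-13.66, 7.674). Then |QD| = |D − Q| = 15.67.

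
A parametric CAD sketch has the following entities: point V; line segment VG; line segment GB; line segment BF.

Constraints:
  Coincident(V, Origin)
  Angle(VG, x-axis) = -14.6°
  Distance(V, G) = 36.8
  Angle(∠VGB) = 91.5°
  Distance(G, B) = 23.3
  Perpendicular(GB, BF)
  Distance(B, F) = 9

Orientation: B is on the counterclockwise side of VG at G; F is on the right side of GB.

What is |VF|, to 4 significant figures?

51.82

V is at the origin; VG runs at -14.6° with length 36.8, so G = 36.8·(cos -14.6°, sin -14.6°) = (35.61, -9.276). ∠VGB = 91.5°, so GB runs at -14.6° + (180° − 91.5°) = 73.90° from the x-axis; with |GB| = 23.3, B = G + 23.3·(cos 73.90°, sin 73.90°) = (42.07, 13.11). GB ⟂ BF; with |BF| = 9.0 on the right of GB, F = B + 9.0·(0.9608, -0.2773) = (50.72, 10.61). Then |VF| = |F − V| = 51.82.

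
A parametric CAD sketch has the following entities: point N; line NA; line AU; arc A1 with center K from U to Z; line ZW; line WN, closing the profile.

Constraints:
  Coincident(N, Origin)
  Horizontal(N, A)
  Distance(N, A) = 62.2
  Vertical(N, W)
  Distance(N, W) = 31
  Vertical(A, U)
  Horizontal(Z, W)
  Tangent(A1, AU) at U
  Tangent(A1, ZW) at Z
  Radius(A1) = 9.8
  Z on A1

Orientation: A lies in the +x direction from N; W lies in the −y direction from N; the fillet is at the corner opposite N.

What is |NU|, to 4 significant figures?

65.71

N is at the origin; NA is horizontal with |NA| = 62.2 and A on the +x side, so A = (62.20, 0.000). NW is vertical with |NW| = 31.0 and W on the −y side, so W = (0.000, -31.00). The virtual corner opposite N is at (62.20, -31.00). A1 meets AU tangentially, so KU is at right angles to AU and tangency of A1 to ZW means the radius KZ is perpendicular to ZW, with radius 9.8, so the center K sits 9.8 in from both sides at K = (52.40, -21.20). That places the tangent points at U = (62.20, -21.20) on AU and Z = (52.40, -31.00) on ZW. Then |NU| = |U − N| = 65.71.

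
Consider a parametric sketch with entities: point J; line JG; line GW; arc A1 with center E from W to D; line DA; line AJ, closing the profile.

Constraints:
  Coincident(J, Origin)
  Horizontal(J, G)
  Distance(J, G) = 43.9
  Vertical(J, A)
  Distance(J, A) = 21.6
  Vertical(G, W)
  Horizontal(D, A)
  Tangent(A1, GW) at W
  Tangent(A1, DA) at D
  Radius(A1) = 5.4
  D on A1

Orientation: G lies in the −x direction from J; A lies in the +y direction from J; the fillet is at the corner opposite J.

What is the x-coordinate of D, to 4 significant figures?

-38.50

J is at the origin; JG is horizontal with |JG| = 43.9 and G on the −x side, so G = (-43.90, 0.000). JA is vertical with |JA| = 21.6 and A on the +y side, so A = (0.000, 21.60). The virtual corner opposite J is at (-43.90, 21.60). The tangent condition forces EW to be normal to GW and tangency of A1 to DA means the radius ED is perpendicular to DA, with radius 5.4, so the center E sits 5.4 in from both sides at E = (-38.50, 16.20). That places the tangent points at W = (-43.90, 16.20) on GW and D = (-38.50, 21.60) on DA. So D.x = -38.50.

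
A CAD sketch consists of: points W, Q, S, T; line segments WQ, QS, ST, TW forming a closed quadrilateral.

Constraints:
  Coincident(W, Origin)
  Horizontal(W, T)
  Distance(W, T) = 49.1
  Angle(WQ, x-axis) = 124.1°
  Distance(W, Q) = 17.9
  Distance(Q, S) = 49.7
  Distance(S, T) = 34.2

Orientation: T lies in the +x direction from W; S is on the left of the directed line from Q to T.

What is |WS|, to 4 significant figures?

48.56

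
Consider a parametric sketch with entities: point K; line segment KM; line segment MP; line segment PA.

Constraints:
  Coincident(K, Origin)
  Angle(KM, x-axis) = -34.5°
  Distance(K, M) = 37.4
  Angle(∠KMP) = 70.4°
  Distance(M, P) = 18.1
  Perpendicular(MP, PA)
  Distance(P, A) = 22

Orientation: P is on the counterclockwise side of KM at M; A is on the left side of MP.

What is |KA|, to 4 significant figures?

14.35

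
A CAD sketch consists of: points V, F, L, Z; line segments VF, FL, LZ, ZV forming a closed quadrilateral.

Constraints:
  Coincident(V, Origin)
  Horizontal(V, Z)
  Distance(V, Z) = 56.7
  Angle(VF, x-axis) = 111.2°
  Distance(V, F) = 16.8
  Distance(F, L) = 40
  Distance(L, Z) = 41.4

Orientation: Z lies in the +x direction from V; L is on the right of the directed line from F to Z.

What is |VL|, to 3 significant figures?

24.4

Checks: |FL| = 40.00 ✓; |LZ| = 41.40 ✓.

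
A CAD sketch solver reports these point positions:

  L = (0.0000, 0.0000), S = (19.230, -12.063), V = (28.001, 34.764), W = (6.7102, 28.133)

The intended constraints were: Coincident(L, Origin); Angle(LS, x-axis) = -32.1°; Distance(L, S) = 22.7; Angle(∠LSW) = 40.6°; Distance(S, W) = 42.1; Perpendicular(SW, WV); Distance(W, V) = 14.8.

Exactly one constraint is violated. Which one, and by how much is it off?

Distance(W, V) = 14.8 — off by 7.50.

L = (0.00, 0.00) ✓; LS at -32.10° ✓; |LS| = 22.70 ✓; ∠LSW = 40.60° ✓; |SW| = 42.10 ✓; ∠(SW, WV) = 90.00° ✓; |WV| = 22.30 ✗.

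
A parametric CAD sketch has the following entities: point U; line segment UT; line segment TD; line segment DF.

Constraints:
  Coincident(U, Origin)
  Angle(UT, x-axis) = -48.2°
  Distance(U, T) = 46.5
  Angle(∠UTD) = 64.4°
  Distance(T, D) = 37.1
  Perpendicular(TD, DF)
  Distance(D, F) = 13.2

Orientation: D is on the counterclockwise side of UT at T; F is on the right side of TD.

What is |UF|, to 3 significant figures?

57.7

U is at the origin; UT runs at -48.2° with length 46.5, so T = 46.5·(cos -48.2°, sin -48.2°) = (31.0, -34.7). ∠UTD = 64.4°, so TD runs at -48.2° + (180° − 64.4°) = 67.4° from the x-axis; with |TD| = 37.1, D = T + 37.1·(cos 67.4°, sin 67.4°) = (45.3, -0.414). TD is perpendicular to DF; with |DF| = 13.2 on the right of TD, F = D + 13.2·(0.923, -0.384) = (57.4, -5.49). Then |UF| = |F − U| = 57.7.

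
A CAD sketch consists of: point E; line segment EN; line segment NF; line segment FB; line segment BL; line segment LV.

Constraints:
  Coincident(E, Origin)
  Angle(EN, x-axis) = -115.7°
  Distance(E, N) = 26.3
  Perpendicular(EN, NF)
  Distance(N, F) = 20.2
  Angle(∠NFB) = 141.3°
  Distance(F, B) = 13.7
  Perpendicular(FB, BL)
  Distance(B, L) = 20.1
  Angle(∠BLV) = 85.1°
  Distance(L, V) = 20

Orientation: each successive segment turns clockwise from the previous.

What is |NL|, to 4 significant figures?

30.40

E is at the origin; EN runs at -115.7° with length 26.3, so N = (-11.41, -23.70). EN is perpendicular to NF, so NF runs at 154.3°; with |NF| = 20.2, F = (-29.61, -14.94). ∠NFB = 141.3° gives FB at 115.6° from the x-axis; with |FB| = 13.7, B = (-35.53, -2.583). FB is perpendicular to BL, so BL runs at 25.60°; with |BL| = 20.1, L = (-17.40, 6.102). Then |NL| = |L − N| = 30.40.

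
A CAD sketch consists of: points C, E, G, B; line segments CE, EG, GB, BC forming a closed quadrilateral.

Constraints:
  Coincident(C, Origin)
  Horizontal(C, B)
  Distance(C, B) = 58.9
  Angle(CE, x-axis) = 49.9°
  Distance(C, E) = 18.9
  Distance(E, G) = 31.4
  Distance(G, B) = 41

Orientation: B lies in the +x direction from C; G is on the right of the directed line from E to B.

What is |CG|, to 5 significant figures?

26.215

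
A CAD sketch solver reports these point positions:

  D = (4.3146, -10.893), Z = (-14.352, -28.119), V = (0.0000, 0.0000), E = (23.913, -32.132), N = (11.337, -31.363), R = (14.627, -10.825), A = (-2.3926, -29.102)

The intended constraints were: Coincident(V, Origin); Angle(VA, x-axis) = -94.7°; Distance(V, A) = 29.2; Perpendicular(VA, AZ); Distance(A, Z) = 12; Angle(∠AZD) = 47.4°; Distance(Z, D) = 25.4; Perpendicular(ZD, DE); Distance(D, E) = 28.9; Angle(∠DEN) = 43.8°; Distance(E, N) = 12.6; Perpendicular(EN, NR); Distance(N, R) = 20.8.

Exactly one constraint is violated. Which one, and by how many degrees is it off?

Perpendicular(EN, NR) — off by 5.60°.

V = (0.00, 0.00) ✓; VA at -94.70° ✓; |VA| = 29.20 ✓; ∠(VA, AZ) = 90.00° ✓; |AZ| = 12.00 ✓; ∠AZD = 47.40° ✓; |ZD| = 25.40 ✓; ∠(ZD, DE) = 90.00° ✓; |DE| = 28.90 ✓; ∠DEN = 43.80° ✓; |EN| = 12.60 ✓; ∠(EN, NR) = 95.60° ✗; |NR| = 20.80 ✓.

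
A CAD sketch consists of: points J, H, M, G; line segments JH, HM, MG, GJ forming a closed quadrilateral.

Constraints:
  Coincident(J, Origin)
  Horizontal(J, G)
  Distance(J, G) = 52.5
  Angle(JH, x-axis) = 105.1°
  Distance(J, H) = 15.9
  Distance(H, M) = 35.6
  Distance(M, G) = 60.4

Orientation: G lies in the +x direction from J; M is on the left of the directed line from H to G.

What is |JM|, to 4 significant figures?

48.17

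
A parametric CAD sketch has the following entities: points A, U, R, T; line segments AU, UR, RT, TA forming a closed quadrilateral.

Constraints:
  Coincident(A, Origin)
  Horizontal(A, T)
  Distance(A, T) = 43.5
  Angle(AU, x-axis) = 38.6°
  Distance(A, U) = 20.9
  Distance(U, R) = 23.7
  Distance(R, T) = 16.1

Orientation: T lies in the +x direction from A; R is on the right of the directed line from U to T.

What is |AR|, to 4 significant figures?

29.83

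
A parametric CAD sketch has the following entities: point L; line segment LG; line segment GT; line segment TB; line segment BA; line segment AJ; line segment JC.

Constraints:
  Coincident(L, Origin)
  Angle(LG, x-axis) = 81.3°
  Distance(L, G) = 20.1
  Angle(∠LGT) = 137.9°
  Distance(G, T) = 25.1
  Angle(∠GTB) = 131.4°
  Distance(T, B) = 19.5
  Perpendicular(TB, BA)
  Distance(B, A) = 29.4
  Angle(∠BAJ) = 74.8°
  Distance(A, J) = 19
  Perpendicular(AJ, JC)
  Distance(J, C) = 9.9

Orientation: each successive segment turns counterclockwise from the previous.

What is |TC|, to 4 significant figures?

15.33

∠BAJ = 74.8° gives AJ at 7.200° from the x-axis; with |AJ| = 19.0, J = (-15.33, 16.80). The perpendicularity gives JC at right angles to AJ, so JC runs at 97.20°; with |JC| = 9.9, C = (-16.57, 26.63). Then |TC| = |C − T| = 15.33.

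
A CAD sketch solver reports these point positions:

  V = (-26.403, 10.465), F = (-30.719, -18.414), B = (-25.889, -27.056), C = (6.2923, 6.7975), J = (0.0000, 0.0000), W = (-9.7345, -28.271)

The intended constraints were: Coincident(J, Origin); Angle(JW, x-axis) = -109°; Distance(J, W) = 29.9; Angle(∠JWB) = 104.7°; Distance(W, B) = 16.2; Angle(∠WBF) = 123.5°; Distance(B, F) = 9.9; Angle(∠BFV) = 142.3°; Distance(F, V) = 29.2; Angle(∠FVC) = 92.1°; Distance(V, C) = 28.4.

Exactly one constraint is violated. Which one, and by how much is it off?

Distance(V, C) = 28.4 — off by 4.50.

J = (0.00, 0.00) ✓; JW at -109.0° ✓; |JW| = 29.90 ✓; ∠JWB = 104.7° ✓; |WB| = 16.20 ✓; ∠WBF = 123.5° ✓; |BF| = 9.900 ✓; ∠BFV = 142.3° ✓; |FV| = 29.20 ✓; ∠FVC = 92.10° ✓; |VC| = 32.90 ✗.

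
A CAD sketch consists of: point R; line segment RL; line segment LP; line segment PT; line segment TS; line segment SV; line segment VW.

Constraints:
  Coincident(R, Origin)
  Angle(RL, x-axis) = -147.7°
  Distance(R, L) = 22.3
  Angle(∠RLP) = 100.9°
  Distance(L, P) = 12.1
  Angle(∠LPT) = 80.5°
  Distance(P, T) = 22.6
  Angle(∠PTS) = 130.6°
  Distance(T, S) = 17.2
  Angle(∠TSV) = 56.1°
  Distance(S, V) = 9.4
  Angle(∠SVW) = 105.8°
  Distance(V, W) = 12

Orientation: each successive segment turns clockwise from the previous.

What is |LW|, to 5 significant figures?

19.946

R is at the origin; RL runs at -147.7° with length 22.3, so L = (-18.849, -11.916). ∠RLP = 100.9° gives LP at 133.20° from the x-axis; with |LP| = 12.1, P = (-27.132, -3.0955). ∠LPT = 80.5° gives PT at 33.700° from the x-axis; with |PT| = 22.6, T = (-8.3302, 9.4439). ∠PTS = 130.6° gives TS at -15.700° from the x-axis; with |TS| = 17.2, S = (8.2281, 4.7896). ∠TSV = 56.1° gives SV at -139.60° from the x-axis; with |SV| = 9.4, V = (1.0696, -1.3027). ∠SVW = 105.8° gives VW at 146.20° from the x-axis; with |VW| = 12.0, W = (-8.9022, 5.3728). Then |LW| = |W − L| = 19.946.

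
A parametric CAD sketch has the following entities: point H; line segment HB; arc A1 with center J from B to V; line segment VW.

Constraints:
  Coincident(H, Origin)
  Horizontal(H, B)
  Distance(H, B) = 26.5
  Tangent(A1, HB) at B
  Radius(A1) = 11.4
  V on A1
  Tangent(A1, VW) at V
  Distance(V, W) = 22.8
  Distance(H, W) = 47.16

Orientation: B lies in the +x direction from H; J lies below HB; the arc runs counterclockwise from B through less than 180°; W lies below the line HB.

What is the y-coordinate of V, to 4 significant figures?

-17.71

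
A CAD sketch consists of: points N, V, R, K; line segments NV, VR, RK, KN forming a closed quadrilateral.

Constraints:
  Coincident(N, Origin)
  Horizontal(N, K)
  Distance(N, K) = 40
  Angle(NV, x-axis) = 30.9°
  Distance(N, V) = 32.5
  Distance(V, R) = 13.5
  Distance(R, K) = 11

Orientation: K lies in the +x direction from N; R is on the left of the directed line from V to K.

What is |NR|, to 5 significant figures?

41.609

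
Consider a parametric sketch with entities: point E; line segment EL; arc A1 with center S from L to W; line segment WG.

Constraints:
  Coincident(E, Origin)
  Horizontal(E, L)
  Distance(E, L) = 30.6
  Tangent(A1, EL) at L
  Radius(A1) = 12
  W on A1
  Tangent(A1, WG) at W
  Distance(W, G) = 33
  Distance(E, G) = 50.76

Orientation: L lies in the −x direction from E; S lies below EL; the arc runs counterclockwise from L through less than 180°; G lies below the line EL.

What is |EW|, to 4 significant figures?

44.63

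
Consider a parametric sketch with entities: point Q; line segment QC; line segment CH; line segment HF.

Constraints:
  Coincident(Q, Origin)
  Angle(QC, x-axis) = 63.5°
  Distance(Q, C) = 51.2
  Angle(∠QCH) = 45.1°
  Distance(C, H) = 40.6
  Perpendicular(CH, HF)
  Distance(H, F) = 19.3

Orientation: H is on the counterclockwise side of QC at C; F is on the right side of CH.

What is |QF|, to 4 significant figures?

55.75

Q is at the origin; QC runs at 63.5° with length 51.2, so C = 51.2·(cos 63.5°, sin 63.5°) = (22.85, 45.82). ∠QCH = 45.1°, so CH runs at 63.5° + (180° − 45.1°) = 198.4° from the x-axis; with |CH| = 40.6, H = C + 40.6·(cos 198.4°, sin 198.4°) = (-15.68, 33.01). CH ⟂ HF; with |HF| = 19.3 on the right of CH, F = H + 19.3·(-0.3156, 0.9489) = (-21.77, 51.32). Then |QF| = |F − Q| = 55.75.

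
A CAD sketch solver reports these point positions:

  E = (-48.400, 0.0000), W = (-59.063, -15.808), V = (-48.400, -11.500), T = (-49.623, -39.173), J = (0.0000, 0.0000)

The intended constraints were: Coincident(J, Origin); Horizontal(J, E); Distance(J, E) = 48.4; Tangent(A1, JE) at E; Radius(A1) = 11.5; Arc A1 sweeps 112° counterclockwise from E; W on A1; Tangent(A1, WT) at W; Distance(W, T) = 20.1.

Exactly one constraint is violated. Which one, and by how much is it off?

Distance(W, T) = 20.1 — off by 5.10.

J = (0.00, 0.00) ✓; J.y = 0.00, E.y = 0.00 ✓; |JE| = 48.40 ✓; ∠(VE, EJ) = 90.00° ✓; |VE| = 11.50 ✓; bearing(V→W) − bearing(V→E) = 112.0° ✓; |VW| = 11.50 ✓; ∠(VW, WT) = 90.00° ✓; |WT| = 25.20 ✗.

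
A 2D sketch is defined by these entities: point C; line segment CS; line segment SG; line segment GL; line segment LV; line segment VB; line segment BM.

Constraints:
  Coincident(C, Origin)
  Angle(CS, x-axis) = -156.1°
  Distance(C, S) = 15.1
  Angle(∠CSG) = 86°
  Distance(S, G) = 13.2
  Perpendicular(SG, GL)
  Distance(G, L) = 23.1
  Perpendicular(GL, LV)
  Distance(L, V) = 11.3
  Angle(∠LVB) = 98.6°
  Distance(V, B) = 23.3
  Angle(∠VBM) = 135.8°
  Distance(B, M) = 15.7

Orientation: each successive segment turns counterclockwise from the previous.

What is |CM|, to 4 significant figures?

28.52

∠LVB = 98.6° gives VB at -160.7° from the x-axis; with |VB| = 23.3, B = (-14.49, -4.689). ∠VBM = 135.8° gives BM at -116.5° from the x-axis; with |BM| = 15.7, M = (-21.50, -18.74). Then |CM| = |M − C| = 28.52.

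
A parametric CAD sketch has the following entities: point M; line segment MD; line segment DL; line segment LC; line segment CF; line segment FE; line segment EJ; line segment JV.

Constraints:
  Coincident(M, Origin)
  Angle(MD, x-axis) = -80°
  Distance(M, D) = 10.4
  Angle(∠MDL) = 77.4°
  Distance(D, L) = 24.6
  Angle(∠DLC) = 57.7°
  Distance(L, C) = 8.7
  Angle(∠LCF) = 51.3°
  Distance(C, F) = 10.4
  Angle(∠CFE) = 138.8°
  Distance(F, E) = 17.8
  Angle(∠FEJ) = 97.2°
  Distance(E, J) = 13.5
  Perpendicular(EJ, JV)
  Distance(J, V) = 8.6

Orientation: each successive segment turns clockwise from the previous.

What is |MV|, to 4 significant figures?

36.24

∠FEJ = 97.2° gives EJ at 162.4° from the x-axis; with |EJ| = 13.5, J = (-35.19, -24.04). The perpendicularity gives JV at right angles to EJ, so JV runs at 72.40°; with |JV| = 8.6, V = (-32.59, -15.85). Then |MV| = |V − M| = 36.24.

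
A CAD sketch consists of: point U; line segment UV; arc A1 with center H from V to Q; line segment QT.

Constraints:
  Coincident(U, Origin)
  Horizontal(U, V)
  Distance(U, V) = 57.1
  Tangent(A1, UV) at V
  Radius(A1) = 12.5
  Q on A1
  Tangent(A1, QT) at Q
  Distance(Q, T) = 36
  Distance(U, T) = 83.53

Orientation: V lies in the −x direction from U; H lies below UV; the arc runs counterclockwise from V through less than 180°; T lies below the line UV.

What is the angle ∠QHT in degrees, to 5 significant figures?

70.852°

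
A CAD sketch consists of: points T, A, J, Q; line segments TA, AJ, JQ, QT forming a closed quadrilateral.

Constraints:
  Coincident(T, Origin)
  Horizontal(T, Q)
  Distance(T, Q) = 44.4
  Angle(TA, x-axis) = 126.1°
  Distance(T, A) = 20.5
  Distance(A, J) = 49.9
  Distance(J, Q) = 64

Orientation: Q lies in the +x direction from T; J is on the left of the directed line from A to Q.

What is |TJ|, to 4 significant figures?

59.83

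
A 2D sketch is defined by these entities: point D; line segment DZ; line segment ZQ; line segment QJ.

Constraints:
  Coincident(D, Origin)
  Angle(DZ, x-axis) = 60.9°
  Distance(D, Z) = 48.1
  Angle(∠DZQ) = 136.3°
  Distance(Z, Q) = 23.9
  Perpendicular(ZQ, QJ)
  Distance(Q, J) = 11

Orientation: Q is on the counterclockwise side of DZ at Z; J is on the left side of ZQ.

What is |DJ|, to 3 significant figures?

62.7

D is at the origin; DZ runs at 60.9° with length 48.1, so Z = 48.1·(cos 60.9°, sin 60.9°) = (23.4, 42.0). ∠DZQ = 136.3°, so ZQ runs at 60.9° + (180° − 136.3°) = 105° from the x-axis; with |ZQ| = 23.9, Q = Z + 23.9·(cos 105°, sin 105°) = (17.4, 65.2). ZQ ⟂ QJ; with |QJ| = 11.0 on the left of ZQ, J = Q + 11.0·(-0.968, -0.252) = (6.72, 62.4). Then |DJ| = |J − D| = 62.7.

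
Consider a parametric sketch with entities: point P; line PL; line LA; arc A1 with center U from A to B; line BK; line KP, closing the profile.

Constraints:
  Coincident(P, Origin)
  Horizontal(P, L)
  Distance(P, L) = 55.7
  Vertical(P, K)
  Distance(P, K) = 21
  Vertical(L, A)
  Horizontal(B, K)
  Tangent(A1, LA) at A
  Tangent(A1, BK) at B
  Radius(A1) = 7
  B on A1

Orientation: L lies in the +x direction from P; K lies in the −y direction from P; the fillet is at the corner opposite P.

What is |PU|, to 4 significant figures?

50.67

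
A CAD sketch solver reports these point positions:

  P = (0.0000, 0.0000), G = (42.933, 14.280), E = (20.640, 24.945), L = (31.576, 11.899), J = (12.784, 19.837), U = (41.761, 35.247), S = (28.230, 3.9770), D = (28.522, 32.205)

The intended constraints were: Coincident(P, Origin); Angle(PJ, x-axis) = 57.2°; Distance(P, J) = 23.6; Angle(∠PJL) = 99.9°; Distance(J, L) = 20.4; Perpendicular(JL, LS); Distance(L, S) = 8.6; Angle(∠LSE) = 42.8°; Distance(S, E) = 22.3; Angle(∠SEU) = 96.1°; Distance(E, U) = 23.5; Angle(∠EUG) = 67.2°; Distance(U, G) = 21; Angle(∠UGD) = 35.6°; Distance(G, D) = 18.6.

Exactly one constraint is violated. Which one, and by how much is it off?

Distance(G, D) = 18.6 — off by 4.40.

P = (0.00, 0.00) ✓; PJ at 57.20° ✓; |PJ| = 23.60 ✓; ∠PJL = 99.90° ✓; |JL| = 20.40 ✓; ∠(JL, LS) = 90.00° ✓; |LS| = 8.600 ✓; ∠LSE = 42.80° ✓; |SE| = 22.30 ✓; ∠SEU = 96.10° ✓; |EU| = 23.50 ✓; ∠EUG = 67.20° ✓; |UG| = 21.00 ✓; ∠UGD = 35.60° ✓; |GD| = 23.00 ✗.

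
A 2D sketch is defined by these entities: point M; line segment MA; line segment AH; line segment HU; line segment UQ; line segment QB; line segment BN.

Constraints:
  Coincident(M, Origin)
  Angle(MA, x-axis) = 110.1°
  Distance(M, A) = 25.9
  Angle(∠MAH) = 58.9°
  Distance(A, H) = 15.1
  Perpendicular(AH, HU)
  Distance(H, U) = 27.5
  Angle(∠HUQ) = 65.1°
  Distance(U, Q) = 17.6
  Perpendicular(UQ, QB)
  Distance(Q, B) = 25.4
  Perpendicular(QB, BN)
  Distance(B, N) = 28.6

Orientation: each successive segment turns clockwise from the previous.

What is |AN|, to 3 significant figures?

36.9

UQ is perpendicular to QB, so QB runs at 54.1°; with |QB| = 25.4, B = (1.31, 25.3). QB is perpendicular to BN, so BN runs at -35.9°; with |BN| = 28.6, N = (24.5, 8.57). Then |AN| = |N − A| = 36.9.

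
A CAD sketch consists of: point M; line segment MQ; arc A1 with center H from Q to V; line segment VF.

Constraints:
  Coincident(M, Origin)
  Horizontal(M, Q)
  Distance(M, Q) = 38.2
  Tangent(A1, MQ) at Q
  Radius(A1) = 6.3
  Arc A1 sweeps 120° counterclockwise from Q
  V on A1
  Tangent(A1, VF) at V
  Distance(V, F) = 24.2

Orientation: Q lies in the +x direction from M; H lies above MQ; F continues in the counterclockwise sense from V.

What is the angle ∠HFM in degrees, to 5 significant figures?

61.470°

On A1, Q sits at bearing -90° from H; a 120° counterclockwise sweep puts V at bearing 30°, so V = H + 6.3·(cos 30°, sin 30°) = (43.656, 9.4500). Tangency of A1 to VF means the radius HV is perpendicular to VF, so VF runs along (−sin 30°, cos 30°); with |VF| = 24.2, F = (31.556, 30.408). Then cos ∠HFM = FH·FM / (|FH||FM|), giving 61.470°.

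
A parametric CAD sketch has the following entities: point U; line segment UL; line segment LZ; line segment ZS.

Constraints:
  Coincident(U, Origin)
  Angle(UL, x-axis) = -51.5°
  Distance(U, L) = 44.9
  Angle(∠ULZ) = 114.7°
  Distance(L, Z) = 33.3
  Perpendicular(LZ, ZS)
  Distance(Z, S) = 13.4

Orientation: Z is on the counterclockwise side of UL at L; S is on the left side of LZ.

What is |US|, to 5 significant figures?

58.829

U is at the origin; UL runs at -51.5° with length 44.9, so L = 44.9·(cos -51.5°, sin -51.5°) = (27.951, -35.139). ∠ULZ = 114.7°, so LZ runs at -51.5° + (180° − 114.7°) = 13.800° from the x-axis; with |LZ| = 33.3, Z = L + 33.3·(cos 13.800°, sin 13.800°) = (60.290, -27.196). LZ is perpendicular to ZS; with |ZS| = 13.4 on the left of LZ, S = Z + 13.4·(-0.23853, 0.97113) = (57.093, -14.183). Then |US| = |S − U| = 58.829.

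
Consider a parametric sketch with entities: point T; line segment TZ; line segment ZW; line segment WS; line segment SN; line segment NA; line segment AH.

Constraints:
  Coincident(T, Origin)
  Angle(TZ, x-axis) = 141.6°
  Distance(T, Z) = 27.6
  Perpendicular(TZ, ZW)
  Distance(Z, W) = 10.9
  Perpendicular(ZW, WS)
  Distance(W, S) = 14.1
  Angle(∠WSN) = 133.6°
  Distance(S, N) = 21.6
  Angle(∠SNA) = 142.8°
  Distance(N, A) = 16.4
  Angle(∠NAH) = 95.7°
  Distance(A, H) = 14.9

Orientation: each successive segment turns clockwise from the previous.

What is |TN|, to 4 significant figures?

4.943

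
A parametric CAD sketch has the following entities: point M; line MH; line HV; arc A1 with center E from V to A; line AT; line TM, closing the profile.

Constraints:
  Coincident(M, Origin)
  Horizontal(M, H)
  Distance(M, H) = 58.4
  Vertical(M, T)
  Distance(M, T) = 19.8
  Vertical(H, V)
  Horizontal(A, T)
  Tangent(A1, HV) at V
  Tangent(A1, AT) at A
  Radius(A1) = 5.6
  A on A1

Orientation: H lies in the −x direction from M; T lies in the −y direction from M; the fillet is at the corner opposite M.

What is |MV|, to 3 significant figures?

60.1

M is at the origin; MH is horizontal with |MH| = 58.4 and H on the −x side, so H = (-58.4, 0.00). M and T share the same x with |MT| = 19.8 and T on the −y side, so T = (0.00, -19.8). The virtual corner opposite M is at (-58.4, -19.8). A1 meets HV tangentially, so EV is at right angles to HV and A1 meets AT tangentially, so EA is at right angles to AT, with radius 5.6, so the center E sits 5.6 in from both sides at E = (-52.8, -14.2). That places the tangent points at V = (-58.4, -14.2) on HV and A = (-52.8, -19.8) on AT. Then |MV| = |V − M| = 60.1.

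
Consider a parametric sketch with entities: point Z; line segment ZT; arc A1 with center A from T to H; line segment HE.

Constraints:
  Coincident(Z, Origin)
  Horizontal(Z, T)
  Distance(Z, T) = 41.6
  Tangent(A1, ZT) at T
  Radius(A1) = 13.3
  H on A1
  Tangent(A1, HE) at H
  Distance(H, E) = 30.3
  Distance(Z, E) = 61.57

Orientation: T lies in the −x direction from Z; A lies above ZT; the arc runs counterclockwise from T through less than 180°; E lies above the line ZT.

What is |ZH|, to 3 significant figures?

34.5

Checks: Z.y = 0.00, T.y = 0.00 ✓; |AH| = 13.30 ✓; ∠(AH, HE) = 90.00° ✓; |HE| = 30.30 ✓; |ZE| = 61.57 ✓.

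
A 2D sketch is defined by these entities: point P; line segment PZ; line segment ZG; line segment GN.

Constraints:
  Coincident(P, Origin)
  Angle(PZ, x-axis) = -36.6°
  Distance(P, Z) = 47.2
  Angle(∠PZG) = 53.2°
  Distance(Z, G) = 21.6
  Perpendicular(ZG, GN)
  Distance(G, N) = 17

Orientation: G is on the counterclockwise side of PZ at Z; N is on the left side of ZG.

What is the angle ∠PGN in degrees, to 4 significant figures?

10.01°

∠PZG = 53.2°, so ZG runs at -36.6° + (180° − 53.2°) = 90.20° from the x-axis; with |ZG| = 21.6, G = Z + 21.6·(cos 90.20°, sin 90.20°) = (37.82, -6.542). The perpendicularity gives GN at right angles to ZG; with |GN| = 17.0 on the left of ZG, N = G + 17.0·(-1.000, -0.003491) = (20.82, -6.601). Then cos ∠PGN = GP·GN / (|GP||GN|), giving 10.01°.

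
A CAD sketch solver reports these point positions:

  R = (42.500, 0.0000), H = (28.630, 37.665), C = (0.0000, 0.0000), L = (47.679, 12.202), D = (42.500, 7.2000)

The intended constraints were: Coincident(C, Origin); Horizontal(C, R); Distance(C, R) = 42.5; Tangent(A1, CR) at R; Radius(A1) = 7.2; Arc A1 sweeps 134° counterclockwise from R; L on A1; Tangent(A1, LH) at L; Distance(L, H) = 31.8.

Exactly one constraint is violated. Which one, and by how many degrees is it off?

Tangent(A1, LH) at L — off by 7.20°.

C = (0.00, 0.00) ✓; C.y = 0.00, R.y = 0.00 ✓; |CR| = 42.50 ✓; ∠(DR, RC) = 90.00° ✓; |DR| = 7.200 ✓; bearing(D→L) − bearing(D→R) = 134.0° ✓; |DL| = 7.200 ✓; ∠(DL, LH) = 97.20° ✗; |LH| = 31.80 ✓.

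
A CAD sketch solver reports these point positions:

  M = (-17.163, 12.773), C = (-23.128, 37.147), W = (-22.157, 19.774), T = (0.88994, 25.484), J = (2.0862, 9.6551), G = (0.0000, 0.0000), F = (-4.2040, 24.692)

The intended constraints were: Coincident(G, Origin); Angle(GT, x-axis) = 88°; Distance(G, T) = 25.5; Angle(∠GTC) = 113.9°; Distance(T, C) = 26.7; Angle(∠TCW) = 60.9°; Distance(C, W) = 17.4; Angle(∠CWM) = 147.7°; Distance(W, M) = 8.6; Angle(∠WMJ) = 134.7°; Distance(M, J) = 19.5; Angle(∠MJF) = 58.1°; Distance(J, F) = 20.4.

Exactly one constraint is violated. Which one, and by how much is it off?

Distance(J, F) = 20.4 — off by 4.10.

G = (0.00, 0.00) ✓; GT at 88.00° ✓; |GT| = 25.50 ✓; ∠GTC = 113.9° ✓; |TC| = 26.70 ✓; ∠TCW = 60.90° ✓; |CW| = 17.40 ✓; ∠CWM = 147.7° ✓; |WM| = 8.600 ✓; ∠WMJ = 134.7° ✓; |MJ| = 19.50 ✓; ∠MJF = 58.10° ✓; |JF| = 16.30 ✗.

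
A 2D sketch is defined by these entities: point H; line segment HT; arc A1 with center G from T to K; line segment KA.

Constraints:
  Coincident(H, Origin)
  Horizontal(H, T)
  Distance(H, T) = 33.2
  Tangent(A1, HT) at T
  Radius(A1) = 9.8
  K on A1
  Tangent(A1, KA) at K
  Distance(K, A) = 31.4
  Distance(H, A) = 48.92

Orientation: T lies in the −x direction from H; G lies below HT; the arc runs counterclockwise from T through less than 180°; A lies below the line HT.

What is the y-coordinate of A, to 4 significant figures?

-41.77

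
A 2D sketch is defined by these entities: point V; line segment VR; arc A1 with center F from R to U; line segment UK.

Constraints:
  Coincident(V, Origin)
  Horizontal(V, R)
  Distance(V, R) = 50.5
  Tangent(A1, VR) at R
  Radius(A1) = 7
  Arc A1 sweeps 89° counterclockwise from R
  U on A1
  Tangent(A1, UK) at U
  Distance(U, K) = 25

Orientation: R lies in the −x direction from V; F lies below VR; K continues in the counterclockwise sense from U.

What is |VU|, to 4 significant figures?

57.91

V is at the origin; VR is horizontal with |VR| = 50.5 and R on the −x side, so R = (-50.50, 0.000). Since A1 is tangent to VR there, FR ⟂ VR, so F = R + (0, -7) = (-50.50, -7.000). On A1, R sits at bearing 90° from F; an 89° counterclockwise sweep puts U at bearing 179°, so U = F + 7.0·(cos 179°, sin 179°) = (-57.50, -6.878). Then |VU| = |U − V| = 57.91.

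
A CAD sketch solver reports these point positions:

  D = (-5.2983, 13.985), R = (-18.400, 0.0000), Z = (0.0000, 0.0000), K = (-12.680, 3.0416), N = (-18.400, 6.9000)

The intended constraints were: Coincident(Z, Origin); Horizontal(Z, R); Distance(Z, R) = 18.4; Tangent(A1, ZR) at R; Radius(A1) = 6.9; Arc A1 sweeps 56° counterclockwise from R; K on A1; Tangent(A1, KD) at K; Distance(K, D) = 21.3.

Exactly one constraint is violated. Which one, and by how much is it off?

Distance(K, D) = 21.3 — off by 8.10.

Z = (0.00, 0.00) ✓; Z.y = 0.00, R.y = 0.00 ✓; |ZR| = 18.40 ✓; ∠(NR, RZ) = 90.00° ✓; |NR| = 6.900 ✓; bearing(N→K) − bearing(N→R) = 56.00° ✓; |NK| = 6.900 ✓; ∠(NK, KD) = 90.00° ✓; |KD| = 13.20 ✗.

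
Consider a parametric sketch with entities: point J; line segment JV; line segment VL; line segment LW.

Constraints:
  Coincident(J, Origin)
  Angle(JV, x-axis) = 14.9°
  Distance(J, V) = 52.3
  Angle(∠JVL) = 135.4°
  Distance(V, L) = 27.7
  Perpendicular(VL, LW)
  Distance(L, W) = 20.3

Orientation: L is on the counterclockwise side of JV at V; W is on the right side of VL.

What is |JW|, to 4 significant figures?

86.42

∠JVL = 135.4°, so VL runs at 14.9° + (180° − 135.4°) = 59.50° from the x-axis; with |VL| = 27.7, L = V + 27.7·(cos 59.50°, sin 59.50°) = (64.60, 37.32). The perpendicularity gives LW at right angles to VL; with |LW| = 20.3 on the right of VL, W = L + 20.3·(0.8616, -0.5075) = (82.09, 27.01). Then |JW| = |W − J| = 86.42.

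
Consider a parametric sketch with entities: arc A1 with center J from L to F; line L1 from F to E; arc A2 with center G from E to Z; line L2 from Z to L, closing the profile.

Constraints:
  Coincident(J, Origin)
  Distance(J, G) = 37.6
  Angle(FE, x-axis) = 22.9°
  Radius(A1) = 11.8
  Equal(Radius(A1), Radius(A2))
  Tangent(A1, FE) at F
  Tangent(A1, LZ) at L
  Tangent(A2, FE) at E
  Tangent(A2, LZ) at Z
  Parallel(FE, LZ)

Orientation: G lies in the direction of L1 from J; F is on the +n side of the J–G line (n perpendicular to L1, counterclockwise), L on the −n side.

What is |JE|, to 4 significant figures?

39.41

The slot axis is L1's direction at 22.9°, so u = (cos 22.9°, sin 22.9°) = (0.9212, 0.3891) and n = (−sin 22.9°, cos 22.9°) = (-0.3891, 0.9212). J is at the origin and G lies 37.6 along u from J, so G = 37.6·u = (34.64, 14.63). Tangency of A1 to both parallel lines with radius 11.8 puts F and L at J ± 11.8·n: F = (-4.592, 10.87), L = (4.592, -10.87). Equal radii place E and Z the same way about G: E = G + 11.8·n = (30.04, 25.50), Z = G − 11.8·n = (39.23, 3.761). Then |JE| = |E − J| = 39.41.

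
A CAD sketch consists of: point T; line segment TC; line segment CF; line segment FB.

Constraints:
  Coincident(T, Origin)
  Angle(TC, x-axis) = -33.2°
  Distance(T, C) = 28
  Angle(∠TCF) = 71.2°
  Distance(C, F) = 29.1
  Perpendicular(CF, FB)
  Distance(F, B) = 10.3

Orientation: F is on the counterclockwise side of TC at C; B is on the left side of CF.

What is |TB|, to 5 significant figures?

25.801

∠TCF = 71.2°, so CF runs at -33.2° + (180° − 71.2°) = 75.600° from the x-axis; with |CF| = 29.1, F = C + 29.1·(cos 75.600°, sin 75.600°) = (30.666, 12.854). CF ⟂ FB; with |FB| = 10.3 on the left of CF, B = F + 10.3·(-0.96858, 0.24869) = (20.690, 15.416). Then |TB| = |B − T| = 25.801.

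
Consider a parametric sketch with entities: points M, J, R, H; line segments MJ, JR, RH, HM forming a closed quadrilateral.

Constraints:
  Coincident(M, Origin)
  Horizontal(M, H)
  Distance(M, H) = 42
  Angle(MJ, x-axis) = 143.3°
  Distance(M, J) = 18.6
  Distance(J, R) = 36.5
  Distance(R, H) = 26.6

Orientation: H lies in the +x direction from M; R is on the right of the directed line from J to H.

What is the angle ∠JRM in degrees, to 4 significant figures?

6.191°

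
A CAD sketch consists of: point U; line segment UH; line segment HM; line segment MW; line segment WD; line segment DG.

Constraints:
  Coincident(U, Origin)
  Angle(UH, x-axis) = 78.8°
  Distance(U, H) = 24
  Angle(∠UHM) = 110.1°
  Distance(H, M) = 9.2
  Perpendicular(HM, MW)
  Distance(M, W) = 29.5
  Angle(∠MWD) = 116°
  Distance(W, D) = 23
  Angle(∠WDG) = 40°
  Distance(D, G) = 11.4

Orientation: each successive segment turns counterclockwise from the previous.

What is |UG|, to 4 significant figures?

6.779

U is at the origin; UH runs at 78.8° with length 24.0, so H = (4.662, 23.54). ∠UHM = 110.1° gives HM at 148.7° from the x-axis; with |HM| = 9.2, M = (-3.199, 28.32). HM is perpendicular to MW, so MW runs at -121.3°; with |MW| = 29.5, W = (-18.53, 3.116). ∠MWD = 116.0° gives WD at -57.30° from the x-axis; with |WD| = 23.0, D = (-6.100, -16.24). ∠WDG = 40.0° gives DG at 82.70° from the x-axis; with |DG| = 11.4, G = (-4.651, -4.931). Then |UG| = |G − U| = 6.779.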